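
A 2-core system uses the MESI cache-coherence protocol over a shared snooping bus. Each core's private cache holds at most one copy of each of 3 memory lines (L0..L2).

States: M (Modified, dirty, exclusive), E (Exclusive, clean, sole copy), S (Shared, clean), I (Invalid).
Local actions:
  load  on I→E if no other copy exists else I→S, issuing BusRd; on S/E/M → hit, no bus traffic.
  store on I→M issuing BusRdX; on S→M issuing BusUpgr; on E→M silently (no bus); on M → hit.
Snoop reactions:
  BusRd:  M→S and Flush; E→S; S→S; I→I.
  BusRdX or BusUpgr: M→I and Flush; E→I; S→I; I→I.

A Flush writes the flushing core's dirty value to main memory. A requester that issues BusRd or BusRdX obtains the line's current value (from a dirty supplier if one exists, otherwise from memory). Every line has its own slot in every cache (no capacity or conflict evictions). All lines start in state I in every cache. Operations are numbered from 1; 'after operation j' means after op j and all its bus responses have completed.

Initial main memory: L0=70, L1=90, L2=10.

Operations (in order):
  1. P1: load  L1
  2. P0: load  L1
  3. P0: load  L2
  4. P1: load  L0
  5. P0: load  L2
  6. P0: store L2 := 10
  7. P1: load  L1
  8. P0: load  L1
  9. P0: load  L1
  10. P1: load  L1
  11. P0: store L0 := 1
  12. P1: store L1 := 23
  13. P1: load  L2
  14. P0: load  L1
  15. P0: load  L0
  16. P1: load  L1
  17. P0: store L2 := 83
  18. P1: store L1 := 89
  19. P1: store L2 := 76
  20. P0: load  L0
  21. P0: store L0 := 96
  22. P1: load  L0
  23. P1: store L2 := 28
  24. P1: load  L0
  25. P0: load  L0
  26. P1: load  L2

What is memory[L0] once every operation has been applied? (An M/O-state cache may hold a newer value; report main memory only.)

[1] P1: load  L1 | P0:I, P1:E(90) | bus: BusRd
[2] P0: load  L1 | P0:S(90), P1:S(90) | bus: BusRd
[3] P0: load  L2 | P0:E(10), P1:I | bus: BusRd
[4] P1: load  L0 | P0:I, P1:E(70) | bus: BusRd
[5] P0: load  L2 | P0:E(10), P1:I | bus: none
[6] P0: store L2 := 10 | P0:M(10), P1:I | bus: none
[7] P1: load  L1 | P0:S(90), P1:S(90) | bus: none
[8] P0: load  L1 | P0:S(90), P1:S(90) | bus: none
[9] P0: load  L1 | P0:S(90), P1:S(90) | bus: none
[10] P1: load  L1 | P0:S(90), P1:S(90) | bus: none
[11] P0: store L0 := 1 | P0:M(1), P1:I | bus: BusRdX
[12] P1: store L1 := 23 | P0:I, P1:M(23) | bus: BusUpgr
[13] P1: load  L2 | P0:S(10), P1:S(10) | bus: BusRd,Flush
[14] P0: load  L1 | P0:S(23), P1:S(23) | bus: BusRd,Flush
[15] P0: load  L0 | P0:M(1), P1:I | bus: none
[16] P1: load  L1 | P0:S(23), P1:S(23) | bus: none
[17] P0: store L2 := 83 | P0:M(83), P1:I | bus: BusUpgr
[18] P1: store L1 := 89 | P0:I, P1:M(89) | bus: BusUpgr
[19] P1: store L2 := 76 | P0:I, P1:M(76) | bus: BusRdX,Flush
[20] P0: load  L0 | P0:M(1), P1:I | bus: none
[21] P0: store L0 := 96 | P0:M(96), P1:I | bus: none
[22] P1: load  L0 | P0:S(96), P1:S(96) | bus: BusRd,Flush
[23] P1: store L2 := 28 | P0:I, P1:M(28) | bus: none
[24] P1: load  L0 | P0:S(96), P1:S(96) | bus: none
[25] P0: load  L0 | P0:S(96), P1:S(96) | bus: none
[26] P1: load  L2 | P0:I, P1:M(28) | bus: none

memory[L0] = 96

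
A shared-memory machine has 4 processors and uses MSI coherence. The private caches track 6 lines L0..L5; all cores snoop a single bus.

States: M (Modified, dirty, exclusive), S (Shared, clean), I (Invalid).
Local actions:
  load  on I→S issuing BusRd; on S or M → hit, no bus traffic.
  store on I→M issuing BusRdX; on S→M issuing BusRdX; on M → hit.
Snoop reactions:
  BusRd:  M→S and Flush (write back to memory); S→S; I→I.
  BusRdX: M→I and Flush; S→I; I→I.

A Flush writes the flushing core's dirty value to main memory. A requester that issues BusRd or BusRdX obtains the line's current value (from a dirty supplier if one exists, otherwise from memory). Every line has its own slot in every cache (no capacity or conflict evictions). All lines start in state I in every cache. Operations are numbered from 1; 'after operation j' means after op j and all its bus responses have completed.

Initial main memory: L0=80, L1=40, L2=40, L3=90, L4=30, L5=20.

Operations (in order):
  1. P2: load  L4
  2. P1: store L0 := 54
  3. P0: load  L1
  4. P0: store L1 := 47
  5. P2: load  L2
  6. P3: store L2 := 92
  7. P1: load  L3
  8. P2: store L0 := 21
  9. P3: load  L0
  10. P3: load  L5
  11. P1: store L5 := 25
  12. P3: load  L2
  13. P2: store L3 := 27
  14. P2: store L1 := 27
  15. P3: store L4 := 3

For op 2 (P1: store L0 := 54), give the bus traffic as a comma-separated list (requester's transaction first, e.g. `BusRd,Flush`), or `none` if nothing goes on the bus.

bus = BusRdX

  op1 P2: load  L4 → I/I/S/I on L4; bus BusRd; mem=30
  op2 P1: store L0 := 54 → I/M/I/I on L0; bus BusRdX; mem=80
  op3 P0: load  L1 → S/I/I/I on L1; bus BusRd; mem=40
  op4 P0: store L1 := 47 → M/I/I/I on L1; bus BusRdX; mem=40
  op5 P2: load  L2 → I/I/S/I on L2; bus BusRd; mem=40
  op6 P3: store L2 := 92 → I/I/I/M on L2; bus BusRdX; mem=40
  op7 P1: load  L3 → I/S/I/I on L3; bus BusRd; mem=90
  op8 P2: store L0 := 21 → I/I/M/I on L0; bus BusRdX Flush; mem=54
  op9 P3: load  L0 → I/I/S/S on L0; bus BusRd Flush; mem=21
  op10 P3: load  L5 → I/I/I/S on L5; bus BusRd; mem=20
  op11 P1: store L5 := 25 → I/M/I/I on L5; bus BusRdX; mem=20
  op12 P3: load  L2 → I/I/I/M on L2; bus (none); mem=40
  op13 P2: store L3 := 27 → I/I/M/I on L3; bus BusRdX; mem=90
  op14 P2: store L1 := 27 → I/I/M/I on L1; bus BusRdX Flush; mem=47
  op15 P3: store L4 := 3 → I/I/I/M on L4; bus BusRdX; mem=30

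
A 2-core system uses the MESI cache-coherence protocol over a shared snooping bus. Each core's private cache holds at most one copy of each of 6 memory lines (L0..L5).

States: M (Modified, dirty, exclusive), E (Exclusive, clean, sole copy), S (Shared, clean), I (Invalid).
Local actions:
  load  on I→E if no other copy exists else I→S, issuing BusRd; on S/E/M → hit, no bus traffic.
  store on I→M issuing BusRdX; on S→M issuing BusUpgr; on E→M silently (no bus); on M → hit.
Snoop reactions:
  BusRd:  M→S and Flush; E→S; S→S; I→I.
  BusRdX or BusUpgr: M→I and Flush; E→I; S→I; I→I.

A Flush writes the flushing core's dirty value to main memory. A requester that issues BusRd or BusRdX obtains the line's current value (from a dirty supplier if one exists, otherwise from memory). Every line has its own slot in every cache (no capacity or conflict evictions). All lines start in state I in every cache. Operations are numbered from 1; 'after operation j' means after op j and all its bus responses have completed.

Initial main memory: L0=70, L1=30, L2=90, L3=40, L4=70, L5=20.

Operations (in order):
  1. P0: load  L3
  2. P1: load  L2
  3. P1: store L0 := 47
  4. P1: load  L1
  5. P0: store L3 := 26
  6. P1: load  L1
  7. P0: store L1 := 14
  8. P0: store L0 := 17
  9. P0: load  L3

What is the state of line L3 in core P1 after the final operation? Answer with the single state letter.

state = I

[1] P0: load  L3 | P0:E(40), P1:I | bus: BusRd
[2] P1: load  L2 | P0:I, P1:E(90) | bus: BusRd
[3] P1: store L0 := 47 | P0:I, P1:M(47) | bus: BusRdX
[4] P1: load  L1 | P0:I, P1:E(30) | bus: BusRd
[5] P0: store L3 := 26 | P0:M(26), P1:I | bus: none
[6] P1: load  L1 | P0:I, P1:E(30) | bus: none
[7] P0: store L1 := 14 | P0:M(14), P1:I | bus: BusRdX
[8] P0: store L0 := 17 | P0:M(17), P1:I | bus: BusRdX,Flush
[9] P0: load  L3 | P0:M(26), P1:I | bus: none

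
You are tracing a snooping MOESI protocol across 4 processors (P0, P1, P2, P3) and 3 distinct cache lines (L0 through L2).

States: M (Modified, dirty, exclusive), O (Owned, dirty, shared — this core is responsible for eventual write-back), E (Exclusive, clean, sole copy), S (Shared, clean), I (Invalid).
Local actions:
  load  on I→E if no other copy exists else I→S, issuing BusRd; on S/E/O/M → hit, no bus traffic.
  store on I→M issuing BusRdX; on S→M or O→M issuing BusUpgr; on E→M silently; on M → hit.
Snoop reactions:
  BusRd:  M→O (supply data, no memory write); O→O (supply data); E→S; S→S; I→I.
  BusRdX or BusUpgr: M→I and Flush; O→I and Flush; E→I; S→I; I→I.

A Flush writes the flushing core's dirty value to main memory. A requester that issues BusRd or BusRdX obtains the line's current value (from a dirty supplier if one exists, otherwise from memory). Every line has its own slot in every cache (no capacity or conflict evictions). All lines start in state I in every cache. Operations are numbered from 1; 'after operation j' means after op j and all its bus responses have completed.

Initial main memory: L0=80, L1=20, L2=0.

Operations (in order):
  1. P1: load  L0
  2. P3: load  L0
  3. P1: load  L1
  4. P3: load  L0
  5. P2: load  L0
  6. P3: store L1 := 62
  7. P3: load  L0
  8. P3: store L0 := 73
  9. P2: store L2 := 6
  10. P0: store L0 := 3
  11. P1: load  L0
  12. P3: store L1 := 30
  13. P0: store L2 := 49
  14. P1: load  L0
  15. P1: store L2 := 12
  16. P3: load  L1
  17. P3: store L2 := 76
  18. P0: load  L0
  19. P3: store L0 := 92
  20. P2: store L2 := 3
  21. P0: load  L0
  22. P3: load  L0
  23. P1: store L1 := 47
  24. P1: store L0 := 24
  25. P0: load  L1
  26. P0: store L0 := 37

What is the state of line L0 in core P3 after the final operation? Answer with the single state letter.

1. P1: load  L0  bus=[BusRd]  L0: P0=I P1=E P2=I P3=I  mem[L0]=80
2. P3: load  L0  bus=[BusRd]  L0: P0=I P1=S P2=I P3=S  mem[L0]=80
3. P1: load  L1  bus=[BusRd]  L1: P0=I P1=E P2=I P3=I  mem[L1]=20
4. P3: load  L0  bus=[-]  L0: P0=I P1=S P2=I P3=S  mem[L0]=80
5. P2: load  L0  bus=[BusRd]  L0: P0=I P1=S P2=S P3=S  mem[L0]=80
6. P3: store L1 := 62  bus=[BusRdX]  L1: P0=I P1=I P2=I P3=M  mem[L1]=20
7. P3: load  L0  bus=[-]  L0: P0=I P1=S P2=S P3=S  mem[L0]=80
8. P3: store L0 := 73  bus=[BusUpgr]  L0: P0=I P1=I P2=I P3=M  mem[L0]=80
9. P2: store L2 := 6  bus=[BusRdX]  L2: P0=I P1=I P2=M P3=I  mem[L2]=0
10. P0: store L0 := 3  bus=[BusRdX,Flush]  L0: P0=M P1=I P2=I P3=I  mem[L0]=73
11. P1: load  L0  bus=[BusRd]  L0: P0=O P1=S P2=I P3=I  mem[L0]=73
12. P3: store L1 := 30  bus=[-]  L1: P0=I P1=I P2=I P3=M  mem[L1]=20
13. P0: store L2 := 49  bus=[BusRdX,Flush]  L2: P0=M P1=I P2=I P3=I  mem[L2]=6
14. P1: load  L0  bus=[-]  L0: P0=O P1=S P2=I P3=I  mem[L0]=73
15. P1: store L2 := 12  bus=[BusRdX,Flush]  L2: P0=I P1=M P2=I P3=I  mem[L2]=49
16. P3: load  L1  bus=[-]  L1: P0=I P1=I P2=I P3=M  mem[L1]=20
17. P3: store L2 := 76  bus=[BusRdX,Flush]  L2: P0=I P1=I P2=I P3=M  mem[L2]=12
18. P0: load  L0  bus=[-]  L0: P0=O P1=S P2=I P3=I  mem[L0]=73
19. P3: store L0 := 92  bus=[BusRdX,Flush]  L0: P0=I P1=I P2=I P3=M  mem[L0]=3
20. P2: store L2 := 3  bus=[BusRdX,Flush]  L2: P0=I P1=I P2=M P3=I  mem[L2]=76
21. P0: load  L0  bus=[BusRd]  L0: P0=S P1=I P2=I P3=O  mem[L0]=3
22. P3: load  L0  bus=[-]  L0: P0=S P1=I P2=I P3=O  mem[L0]=3
23. P1: store L1 := 47  bus=[BusRdX,Flush]  L1: P0=I P1=M P2=I P3=I  mem[L1]=30
24. P1: store L0 := 24  bus=[BusRdX,Flush]  L0: P0=I P1=M P2=I P3=I  mem[L0]=92
25. P0: load  L1  bus=[BusRd]  L1: P0=S P1=O P2=I P3=I  mem[L1]=30
26. P0: store L0 := 37  bus=[BusRdX,Flush]  L0: P0=M P1=I P2=I P3=I  mem[L0]=24

state = I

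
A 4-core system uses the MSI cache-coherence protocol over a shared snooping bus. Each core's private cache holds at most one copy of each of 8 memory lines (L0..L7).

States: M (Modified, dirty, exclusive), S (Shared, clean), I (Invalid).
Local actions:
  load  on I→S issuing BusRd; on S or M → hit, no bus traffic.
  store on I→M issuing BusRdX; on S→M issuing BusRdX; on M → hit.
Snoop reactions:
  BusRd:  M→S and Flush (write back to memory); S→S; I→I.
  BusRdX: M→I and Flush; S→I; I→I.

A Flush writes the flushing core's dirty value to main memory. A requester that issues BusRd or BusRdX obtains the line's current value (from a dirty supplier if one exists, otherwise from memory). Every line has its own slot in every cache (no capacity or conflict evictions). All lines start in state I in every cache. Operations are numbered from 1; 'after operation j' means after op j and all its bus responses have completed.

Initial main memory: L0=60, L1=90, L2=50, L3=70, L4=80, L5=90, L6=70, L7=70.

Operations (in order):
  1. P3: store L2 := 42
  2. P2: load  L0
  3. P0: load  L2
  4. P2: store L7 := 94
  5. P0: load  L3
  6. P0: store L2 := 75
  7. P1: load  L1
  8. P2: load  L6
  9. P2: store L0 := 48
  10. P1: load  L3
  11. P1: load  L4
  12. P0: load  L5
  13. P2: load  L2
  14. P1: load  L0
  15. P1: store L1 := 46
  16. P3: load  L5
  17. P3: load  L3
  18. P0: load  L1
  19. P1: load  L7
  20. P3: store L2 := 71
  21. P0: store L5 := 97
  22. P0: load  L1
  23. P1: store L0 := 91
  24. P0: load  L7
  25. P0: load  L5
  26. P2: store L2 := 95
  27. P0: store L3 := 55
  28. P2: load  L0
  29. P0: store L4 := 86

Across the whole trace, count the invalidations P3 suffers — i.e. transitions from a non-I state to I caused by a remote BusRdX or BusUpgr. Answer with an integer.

invalidations = 4

[1] P3: store L2 := 42 | P0:I, P1:I, P2:I, P3:M(42) | bus: BusRdX
[2] P2: load  L0 | P0:I, P1:I, P2:S(60), P3:I | bus: BusRd
[3] P0: load  L2 | P0:S(42), P1:I, P2:I, P3:S(42) | bus: BusRd,Flush
[4] P2: store L7 := 94 | P0:I, P1:I, P2:M(94), P3:I | bus: BusRdX
[5] P0: load  L3 | P0:S(70), P1:I, P2:I, P3:I | bus: BusRd
[6] P0: store L2 := 75 | P0:M(75), P1:I, P2:I, P3:I | bus: BusRdX
[7] P1: load  L1 | P0:I, P1:S(90), P2:I, P3:I | bus: BusRd
[8] P2: load  L6 | P0:I, P1:I, P2:S(70), P3:I | bus: BusRd
[9] P2: store L0 := 48 | P0:I, P1:I, P2:M(48), P3:I | bus: BusRdX
[10] P1: load  L3 | P0:S(70), P1:S(70), P2:I, P3:I | bus: BusRd
[11] P1: load  L4 | P0:I, P1:S(80), P2:I, P3:I | bus: BusRd
[12] P0: load  L5 | P0:S(90), P1:I, P2:I, P3:I | bus: BusRd
[13] P2: load  L2 | P0:S(75), P1:I, P2:S(75), P3:I | bus: BusRd,Flush
[14] P1: load  L0 | P0:I, P1:S(48), P2:S(48), P3:I | bus: BusRd,Flush
[15] P1: store L1 := 46 | P0:I, P1:M(46), P2:I, P3:I | bus: BusRdX
[16] P3: load  L5 | P0:S(90), P1:I, P2:I, P3:S(90) | bus: BusRd
[17] P3: load  L3 | P0:S(70), P1:S(70), P2:I, P3:S(70) | bus: BusRd
[18] P0: load  L1 | P0:S(46), P1:S(46), P2:I, P3:I | bus: BusRd,Flush
[19] P1: load  L7 | P0:I, P1:S(94), P2:S(94), P3:I | bus: BusRd,Flush
[20] P3: store L2 := 71 | P0:I, P1:I, P2:I, P3:M(71) | bus: BusRdX
[21] P0: store L5 := 97 | P0:M(97), P1:I, P2:I, P3:I | bus: BusRdX
[22] P0: load  L1 | P0:S(46), P1:S(46), P2:I, P3:I | bus: none
[23] P1: store L0 := 91 | P0:I, P1:M(91), P2:I, P3:I | bus: BusRdX
[24] P0: load  L7 | P0:S(94), P1:S(94), P2:S(94), P3:I | bus: BusRd
[25] P0: load  L5 | P0:M(97), P1:I, P2:I, P3:I | bus: none
[26] P2: store L2 := 95 | P0:I, P1:I, P2:M(95), P3:I | bus: BusRdX,Flush
[27] P0: store L3 := 55 | P0:M(55), P1:I, P2:I, P3:I | bus: BusRdX
[28] P2: load  L0 | P0:I, P1:S(91), P2:S(91), P3:I | bus: BusRd,Flush
[29] P0: store L4 := 86 | P0:M(86), P1:I, P2:I, P3:I | bus: BusRdX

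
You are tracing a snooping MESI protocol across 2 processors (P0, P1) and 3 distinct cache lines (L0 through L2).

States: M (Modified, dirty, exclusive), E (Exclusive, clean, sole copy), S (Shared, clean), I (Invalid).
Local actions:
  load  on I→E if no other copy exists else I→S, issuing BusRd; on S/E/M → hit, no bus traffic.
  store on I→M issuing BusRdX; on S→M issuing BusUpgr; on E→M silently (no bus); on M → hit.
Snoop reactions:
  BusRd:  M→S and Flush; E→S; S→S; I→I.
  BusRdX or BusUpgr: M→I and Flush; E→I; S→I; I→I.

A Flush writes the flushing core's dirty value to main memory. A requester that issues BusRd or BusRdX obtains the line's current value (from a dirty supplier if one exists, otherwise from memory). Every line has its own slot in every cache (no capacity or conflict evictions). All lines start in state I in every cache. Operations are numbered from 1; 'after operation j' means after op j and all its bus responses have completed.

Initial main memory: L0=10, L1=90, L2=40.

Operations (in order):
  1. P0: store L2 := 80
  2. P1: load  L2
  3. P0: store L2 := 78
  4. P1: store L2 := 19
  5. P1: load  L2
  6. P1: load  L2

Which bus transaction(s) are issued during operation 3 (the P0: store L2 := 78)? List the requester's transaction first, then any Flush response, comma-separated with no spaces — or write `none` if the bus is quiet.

1. P0: store L2 := 80  bus=[BusRdX]  L2: P0=M P1=I  mem[L2]=40
2. P1: load  L2  bus=[BusRd,Flush]  L2: P0=S P1=S  mem[L2]=80
3. P0: store L2 := 78  bus=[BusUpgr]  L2: P0=M P1=I  mem[L2]=80
4. P1: store L2 := 19  bus=[BusRdX,Flush]  L2: P0=I P1=M  mem[L2]=78
5. P1: load  L2  bus=[-]  L2: P0=I P1=M  mem[L2]=78
6. P1: load  L2  bus=[-]  L2: P0=I P1=M  mem[L2]=78

bus = BusUpgr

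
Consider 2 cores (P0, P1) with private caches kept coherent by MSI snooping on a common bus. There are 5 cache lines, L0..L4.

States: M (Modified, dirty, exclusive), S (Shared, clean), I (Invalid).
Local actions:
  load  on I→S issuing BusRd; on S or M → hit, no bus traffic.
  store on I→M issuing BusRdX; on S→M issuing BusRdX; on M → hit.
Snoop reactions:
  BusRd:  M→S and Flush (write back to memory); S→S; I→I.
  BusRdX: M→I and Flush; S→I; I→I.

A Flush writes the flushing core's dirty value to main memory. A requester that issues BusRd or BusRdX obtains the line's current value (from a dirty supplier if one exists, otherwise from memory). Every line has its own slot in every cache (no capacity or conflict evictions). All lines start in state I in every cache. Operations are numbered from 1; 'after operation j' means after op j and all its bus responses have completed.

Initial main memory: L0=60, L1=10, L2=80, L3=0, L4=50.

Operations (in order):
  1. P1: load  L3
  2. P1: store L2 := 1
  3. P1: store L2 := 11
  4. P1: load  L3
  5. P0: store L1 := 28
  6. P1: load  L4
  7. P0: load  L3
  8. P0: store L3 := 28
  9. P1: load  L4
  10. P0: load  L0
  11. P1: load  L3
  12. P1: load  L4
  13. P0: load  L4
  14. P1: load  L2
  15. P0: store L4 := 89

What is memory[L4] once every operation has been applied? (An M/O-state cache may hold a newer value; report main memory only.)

memory[L4] = 50

[1] P1: load  L3 | P0:I, P1:S(0) | bus: BusRd
[2] P1: store L2 := 1 | P0:I, P1:M(1) | bus: BusRdX
[3] P1: store L2 := 11 | P0:I, P1:M(11) | bus: none
[4] P1: load  L3 | P0:I, P1:S(0) | bus: none
[5] P0: store L1 := 28 | P0:M(28), P1:I | bus: BusRdX
[6] P1: load  L4 | P0:I, P1:S(50) | bus: BusRd
[7] P0: load  L3 | P0:S(0), P1:S(0) | bus: BusRd
[8] P0: store L3 := 28 | P0:M(28), P1:I | bus: BusRdX
[9] P1: load  L4 | P0:I, P1:S(50) | bus: none
[10] P0: load  L0 | P0:S(60), P1:I | bus: BusRd
[11] P1: load  L3 | P0:S(28), P1:S(28) | bus: BusRd,Flush
[12] P1: load  L4 | P0:I, P1:S(50) | bus: none
[13] P0: load  L4 | P0:S(50), P1:S(50) | bus: BusRd
[14] P1: load  L2 | P0:I, P1:M(11) | bus: none
[15] P0: store L4 := 89 | P0:M(89), P1:I | bus: BusRdX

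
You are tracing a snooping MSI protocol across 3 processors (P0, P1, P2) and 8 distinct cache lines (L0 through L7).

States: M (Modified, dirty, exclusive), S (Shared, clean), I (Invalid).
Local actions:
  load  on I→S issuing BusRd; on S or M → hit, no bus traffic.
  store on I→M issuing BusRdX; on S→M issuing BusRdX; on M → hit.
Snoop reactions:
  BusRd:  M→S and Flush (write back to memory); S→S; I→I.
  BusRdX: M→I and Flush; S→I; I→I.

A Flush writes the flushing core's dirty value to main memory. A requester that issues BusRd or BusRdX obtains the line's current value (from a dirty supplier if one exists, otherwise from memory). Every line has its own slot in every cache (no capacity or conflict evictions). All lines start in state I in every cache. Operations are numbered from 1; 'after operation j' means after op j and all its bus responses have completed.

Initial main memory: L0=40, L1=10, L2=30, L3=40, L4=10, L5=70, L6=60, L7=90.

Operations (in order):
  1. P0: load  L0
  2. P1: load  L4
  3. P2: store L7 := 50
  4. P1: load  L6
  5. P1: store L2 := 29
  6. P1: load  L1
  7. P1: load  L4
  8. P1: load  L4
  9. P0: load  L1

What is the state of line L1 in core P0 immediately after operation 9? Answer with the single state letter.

  op1 P0: load  L0 → S/I/I on L0; bus BusRd; mem=40
  op2 P1: load  L4 → I/S/I on L4; bus BusRd; mem=10
  op3 P2: store L7 := 50 → I/I/M on L7; bus BusRdX; mem=90
  op4 P1: load  L6 → I/S/I on L6; bus BusRd; mem=60
  op5 P1: store L2 := 29 → I/M/I on L2; bus BusRdX; mem=30
  op6 P1: load  L1 → I/S/I on L1; bus BusRd; mem=10
  op7 P1: load  L4 → I/S/I on L4; bus (none); mem=10
  op8 P1: load  L4 → I/S/I on L4; bus (none); mem=10
  op9 P0: load  L1 → S/S/I on L1; bus BusRd; mem=10

state = S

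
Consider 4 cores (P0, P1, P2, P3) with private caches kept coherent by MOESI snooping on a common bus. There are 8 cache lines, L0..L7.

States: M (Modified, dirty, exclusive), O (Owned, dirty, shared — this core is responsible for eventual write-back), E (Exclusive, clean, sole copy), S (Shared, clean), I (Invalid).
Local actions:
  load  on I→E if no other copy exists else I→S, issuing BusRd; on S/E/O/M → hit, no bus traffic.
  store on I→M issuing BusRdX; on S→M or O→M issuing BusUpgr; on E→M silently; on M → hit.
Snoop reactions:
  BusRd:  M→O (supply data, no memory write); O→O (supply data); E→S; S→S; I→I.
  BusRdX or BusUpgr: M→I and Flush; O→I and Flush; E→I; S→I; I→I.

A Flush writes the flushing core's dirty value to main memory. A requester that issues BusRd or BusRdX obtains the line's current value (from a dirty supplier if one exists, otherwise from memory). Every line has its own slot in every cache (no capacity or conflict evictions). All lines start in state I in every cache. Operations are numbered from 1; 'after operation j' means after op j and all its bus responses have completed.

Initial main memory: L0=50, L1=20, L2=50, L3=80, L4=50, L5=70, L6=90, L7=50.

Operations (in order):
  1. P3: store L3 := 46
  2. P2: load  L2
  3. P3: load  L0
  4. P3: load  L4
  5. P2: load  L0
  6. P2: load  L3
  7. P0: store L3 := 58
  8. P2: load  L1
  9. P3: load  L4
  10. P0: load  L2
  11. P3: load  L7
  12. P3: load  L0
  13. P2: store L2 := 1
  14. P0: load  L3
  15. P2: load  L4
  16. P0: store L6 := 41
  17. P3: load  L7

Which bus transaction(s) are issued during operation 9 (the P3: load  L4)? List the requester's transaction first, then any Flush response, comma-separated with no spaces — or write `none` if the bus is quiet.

bus = none

  op1 P3: store L3 := 46 → I/I/I/M on L3; bus BusRdX; mem=80
  op2 P2: load  L2 → I/I/E/I on L2; bus BusRd; mem=50
  op3 P3: load  L0 → I/I/I/E on L0; bus BusRd; mem=50
  op4 P3: load  L4 → I/I/I/E on L4; bus BusRd; mem=50
  op5 P2: load  L0 → I/I/S/S on L0; bus BusRd; mem=50
  op6 P2: load  L3 → I/I/S/O on L3; bus BusRd; mem=80
  op7 P0: store L3 := 58 → M/I/I/I on L3; bus BusRdX Flush; mem=46
  op8 P2: load  L1 → I/I/E/I on L1; bus BusRd; mem=20
  op9 P3: load  L4 → I/I/I/E on L4; bus (none); mem=50
  op10 P0: load  L2 → S/I/S/I on L2; bus BusRd; mem=50
  op11 P3: load  L7 → I/I/I/E on L7; bus BusRd; mem=50
  op12 P3: load  L0 → I/I/S/S on L0; bus (none); mem=50
  op13 P2: store L2 := 1 → I/I/M/I on L2; bus BusUpgr; mem=50
  op14 P0: load  L3 → M/I/I/I on L3; bus (none); mem=46
  op15 P2: load  L4 → I/I/S/S on L4; bus BusRd; mem=50
  op16 P0: store L6 := 41 → M/I/I/I on L6; bus BusRdX; mem=90
  op17 P3: load  L7 → I/I/I/E on L7; bus (none); mem=50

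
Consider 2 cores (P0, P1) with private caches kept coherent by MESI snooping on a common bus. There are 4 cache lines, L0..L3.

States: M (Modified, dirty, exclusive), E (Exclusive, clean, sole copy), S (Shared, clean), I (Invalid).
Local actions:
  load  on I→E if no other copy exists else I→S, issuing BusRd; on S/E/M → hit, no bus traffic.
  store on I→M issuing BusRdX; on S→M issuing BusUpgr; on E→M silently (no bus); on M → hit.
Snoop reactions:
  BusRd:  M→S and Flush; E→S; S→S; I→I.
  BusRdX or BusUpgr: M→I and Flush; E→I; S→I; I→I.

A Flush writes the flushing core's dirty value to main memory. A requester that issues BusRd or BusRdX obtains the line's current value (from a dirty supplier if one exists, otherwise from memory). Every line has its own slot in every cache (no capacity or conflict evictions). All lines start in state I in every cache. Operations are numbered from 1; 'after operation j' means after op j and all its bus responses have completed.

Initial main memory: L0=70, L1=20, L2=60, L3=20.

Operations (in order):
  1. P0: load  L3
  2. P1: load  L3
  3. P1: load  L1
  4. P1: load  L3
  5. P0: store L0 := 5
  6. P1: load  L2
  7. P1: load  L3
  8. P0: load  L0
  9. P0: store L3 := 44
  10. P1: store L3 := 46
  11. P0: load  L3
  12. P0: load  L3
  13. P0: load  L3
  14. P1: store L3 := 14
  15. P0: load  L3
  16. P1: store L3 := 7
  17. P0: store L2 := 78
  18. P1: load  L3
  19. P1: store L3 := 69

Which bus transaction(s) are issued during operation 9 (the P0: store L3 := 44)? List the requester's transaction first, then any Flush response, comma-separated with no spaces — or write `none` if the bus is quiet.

[1] P0: load  L3 | P0:E(20), P1:I | bus: BusRd
[2] P1: load  L3 | P0:S(20), P1:S(20) | bus: BusRd
[3] P1: load  L1 | P0:I, P1:E(20) | bus: BusRd
[4] P1: load  L3 | P0:S(20), P1:S(20) | bus: none
[5] P0: store L0 := 5 | P0:M(5), P1:I | bus: BusRdX
[6] P1: load  L2 | P0:I, P1:E(60) | bus: BusRd
[7] P1: load  L3 | P0:S(20), P1:S(20) | bus: none
[8] P0: load  L0 | P0:M(5), P1:I | bus: none
[9] P0: store L3 := 44 | P0:M(44), P1:I | bus: BusUpgr
[10] P1: store L3 := 46 | P0:I, P1:M(46) | bus: BusRdX,Flush
[11] P0: load  L3 | P0:S(46), P1:S(46) | bus: BusRd,Flush
[12] P0: load  L3 | P0:S(46), P1:S(46) | bus: none
[13] P0: load  L3 | P0:S(46), P1:S(46) | bus: none
[14] P1: store L3 := 14 | P0:I, P1:M(14) | bus: BusUpgr
[15] P0: load  L3 | P0:S(14), P1:S(14) | bus: BusRd,Flush
[16] P1: store L3 := 7 | P0:I, P1:M(7) | bus: BusUpgr
[17] P0: store L2 := 78 | P0:M(78), P1:I | bus: BusRdX
[18] P1: load  L3 | P0:I, P1:M(7) | bus: none
[19] P1: store L3 := 69 | P0:I, P1:M(69) | bus: none

bus = BusUpgr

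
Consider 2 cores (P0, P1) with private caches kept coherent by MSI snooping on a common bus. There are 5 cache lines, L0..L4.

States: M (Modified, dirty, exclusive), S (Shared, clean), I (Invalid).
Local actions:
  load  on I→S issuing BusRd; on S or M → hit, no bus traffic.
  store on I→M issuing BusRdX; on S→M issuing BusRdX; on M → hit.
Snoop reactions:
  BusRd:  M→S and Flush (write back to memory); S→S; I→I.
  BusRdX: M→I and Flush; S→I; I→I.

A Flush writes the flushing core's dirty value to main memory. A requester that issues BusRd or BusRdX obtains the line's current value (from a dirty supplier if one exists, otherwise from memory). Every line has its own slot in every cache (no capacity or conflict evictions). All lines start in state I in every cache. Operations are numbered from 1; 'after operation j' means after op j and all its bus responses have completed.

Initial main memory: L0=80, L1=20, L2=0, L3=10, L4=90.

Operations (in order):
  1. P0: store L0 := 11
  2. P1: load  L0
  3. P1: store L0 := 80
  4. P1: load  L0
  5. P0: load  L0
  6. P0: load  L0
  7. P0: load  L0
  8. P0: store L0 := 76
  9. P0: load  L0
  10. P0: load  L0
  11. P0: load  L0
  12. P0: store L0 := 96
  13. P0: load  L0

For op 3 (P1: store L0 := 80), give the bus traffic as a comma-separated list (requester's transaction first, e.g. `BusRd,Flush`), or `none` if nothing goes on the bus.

1. P0: store L0 := 11  bus=[BusRdX]  L0: P0=M P1=I  mem[L0]=80
2. P1: load  L0  bus=[BusRd,Flush]  L0: P0=S P1=S  mem[L0]=11
3. P1: store L0 := 80  bus=[BusRdX]  L0: P0=I P1=M  mem[L0]=11
4. P1: load  L0  bus=[-]  L0: P0=I P1=M  mem[L0]=11
5. P0: load  L0  bus=[BusRd,Flush]  L0: P0=S P1=S  mem[L0]=80
6. P0: load  L0  bus=[-]  L0: P0=S P1=S  mem[L0]=80
7. P0: load  L0  bus=[-]  L0: P0=S P1=S  mem[L0]=80
8. P0: store L0 := 76  bus=[BusRdX]  L0: P0=M P1=I  mem[L0]=80
9. P0: load  L0  bus=[-]  L0: P0=M P1=I  mem[L0]=80
10. P0: load  L0  bus=[-]  L0: P0=M P1=I  mem[L0]=80
11. P0: load  L0  bus=[-]  L0: P0=M P1=I  mem[L0]=80
12. P0: store L0 := 96  bus=[-]  L0: P0=M P1=I  mem[L0]=80
13. P0: load  L0  bus=[-]  L0: P0=M P1=I  mem[L0]=80

bus = BusRdX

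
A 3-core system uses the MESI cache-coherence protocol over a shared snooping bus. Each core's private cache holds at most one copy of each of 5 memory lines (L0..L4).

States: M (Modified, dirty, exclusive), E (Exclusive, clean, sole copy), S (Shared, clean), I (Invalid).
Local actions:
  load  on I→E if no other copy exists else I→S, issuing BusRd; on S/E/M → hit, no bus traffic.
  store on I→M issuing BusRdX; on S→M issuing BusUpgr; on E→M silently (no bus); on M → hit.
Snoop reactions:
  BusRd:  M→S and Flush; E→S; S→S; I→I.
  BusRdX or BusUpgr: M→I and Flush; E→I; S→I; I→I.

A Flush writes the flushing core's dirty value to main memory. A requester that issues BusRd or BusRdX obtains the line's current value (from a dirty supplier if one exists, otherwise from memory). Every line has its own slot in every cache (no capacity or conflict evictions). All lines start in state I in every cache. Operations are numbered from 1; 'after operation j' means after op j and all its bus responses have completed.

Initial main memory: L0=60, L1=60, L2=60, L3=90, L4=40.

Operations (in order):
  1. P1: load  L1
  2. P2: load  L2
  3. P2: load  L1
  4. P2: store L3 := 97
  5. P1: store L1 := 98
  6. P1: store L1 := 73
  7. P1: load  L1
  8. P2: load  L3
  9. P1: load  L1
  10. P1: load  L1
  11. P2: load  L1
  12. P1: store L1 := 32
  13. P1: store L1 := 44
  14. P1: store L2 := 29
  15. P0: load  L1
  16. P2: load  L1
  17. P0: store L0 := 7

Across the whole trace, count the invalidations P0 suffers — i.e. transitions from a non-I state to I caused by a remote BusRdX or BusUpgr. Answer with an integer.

step 1: P1: load  L1  ⟶  IEI  (L1)  txn=BusRd  M[L1]=60
step 2: P2: load  L2  ⟶  IIE  (L2)  txn=BusRd  M[L2]=60
step 3: P2: load  L1  ⟶  ISS  (L1)  txn=BusRd  M[L1]=60
step 4: P2: store L3 := 97  ⟶  IIM  (L3)  txn=BusRdX  M[L3]=90
step 5: P1: store L1 := 98  ⟶  IMI  (L1)  txn=BusUpgr  M[L1]=60
step 6: P1: store L1 := 73  ⟶  IMI  (L1)  txn=∅  M[L1]=60
step 7: P1: load  L1  ⟶  IMI  (L1)  txn=∅  M[L1]=60
step 8: P2: load  L3  ⟶  IIM  (L3)  txn=∅  M[L3]=90
step 9: P1: load  L1  ⟶  IMI  (L1)  txn=∅  M[L1]=60
step 10: P1: load  L1  ⟶  IMI  (L1)  txn=∅  M[L1]=60
step 11: P2: load  L1  ⟶  ISS  (L1)  txn=BusRd+Flush  M[L1]=73
step 12: P1: store L1 := 32  ⟶  IMI  (L1)  txn=BusUpgr  M[L1]=73
step 13: P1: store L1 := 44  ⟶  IMI  (L1)  txn=∅  M[L1]=73
step 14: P1: store L2 := 29  ⟶  IMI  (L2)  txn=BusRdX  M[L2]=60
step 15: P0: load  L1  ⟶  SSI  (L1)  txn=BusRd+Flush  M[L1]=44
step 16: P2: load  L1  ⟶  SSS  (L1)  txn=BusRd  M[L1]=44
step 17: P0: store L0 := 7  ⟶  MII  (L0)  txn=BusRdX  M[L0]=60

invalidations = 0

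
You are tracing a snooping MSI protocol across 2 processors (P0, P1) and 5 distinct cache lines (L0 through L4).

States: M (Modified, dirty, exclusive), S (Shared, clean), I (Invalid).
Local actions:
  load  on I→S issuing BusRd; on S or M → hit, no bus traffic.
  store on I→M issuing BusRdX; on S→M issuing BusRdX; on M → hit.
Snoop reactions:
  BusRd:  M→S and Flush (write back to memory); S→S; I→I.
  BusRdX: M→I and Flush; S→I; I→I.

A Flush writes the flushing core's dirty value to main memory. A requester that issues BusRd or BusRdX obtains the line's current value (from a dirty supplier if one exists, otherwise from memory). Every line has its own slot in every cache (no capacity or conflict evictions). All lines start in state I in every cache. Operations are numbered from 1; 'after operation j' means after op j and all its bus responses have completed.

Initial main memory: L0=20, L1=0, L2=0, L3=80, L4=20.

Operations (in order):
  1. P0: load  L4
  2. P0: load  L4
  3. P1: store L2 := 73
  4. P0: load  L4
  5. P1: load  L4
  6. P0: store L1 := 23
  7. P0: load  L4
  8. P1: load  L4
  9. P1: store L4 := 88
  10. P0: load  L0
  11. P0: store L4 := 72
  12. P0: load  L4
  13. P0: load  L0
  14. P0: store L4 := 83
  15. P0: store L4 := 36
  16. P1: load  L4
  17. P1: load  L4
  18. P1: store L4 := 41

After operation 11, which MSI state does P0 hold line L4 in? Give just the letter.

state = M

step 1: P0: load  L4  ⟶  SI  (L4)  txn=BusRd  M[L4]=20
step 2: P0: load  L4  ⟶  SI  (L4)  txn=∅  M[L4]=20
step 3: P1: store L2 := 73  ⟶  IM  (L2)  txn=BusRdX  M[L2]=0
step 4: P0: load  L4  ⟶  SI  (L4)  txn=∅  M[L4]=20
step 5: P1: load  L4  ⟶  SS  (L4)  txn=BusRd  M[L4]=20
step 6: P0: store L1 := 23  ⟶  MI  (L1)  txn=BusRdX  M[L1]=0
step 7: P0: load  L4  ⟶  SS  (L4)  txn=∅  M[L4]=20
step 8: P1: load  L4  ⟶  SS  (L4)  txn=∅  M[L4]=20
step 9: P1: store L4 := 88  ⟶  IM  (L4)  txn=BusRdX  M[L4]=20
step 10: P0: load  L0  ⟶  SI  (L0)  txn=BusRd  M[L0]=20
step 11: P0: store L4 := 72  ⟶  MI  (L4)  txn=BusRdX+Flush  M[L4]=88
step 12: P0: load  L4  ⟶  MI  (L4)  txn=∅  M[L4]=88
step 13: P0: load  L0  ⟶  SI  (L0)  txn=∅  M[L0]=20
step 14: P0: store L4 := 83  ⟶  MI  (L4)  txn=∅  M[L4]=88
step 15: P0: store L4 := 36  ⟶  MI  (L4)  txn=∅  M[L4]=88
step 16: P1: load  L4  ⟶  SS  (L4)  txn=BusRd+Flush  M[L4]=36
step 17: P1: load  L4  ⟶  SS  (L4)  txn=∅  M[L4]=36
step 18: P1: store L4 := 41  ⟶  IM  (L4)  txn=BusRdX  M[L4]=36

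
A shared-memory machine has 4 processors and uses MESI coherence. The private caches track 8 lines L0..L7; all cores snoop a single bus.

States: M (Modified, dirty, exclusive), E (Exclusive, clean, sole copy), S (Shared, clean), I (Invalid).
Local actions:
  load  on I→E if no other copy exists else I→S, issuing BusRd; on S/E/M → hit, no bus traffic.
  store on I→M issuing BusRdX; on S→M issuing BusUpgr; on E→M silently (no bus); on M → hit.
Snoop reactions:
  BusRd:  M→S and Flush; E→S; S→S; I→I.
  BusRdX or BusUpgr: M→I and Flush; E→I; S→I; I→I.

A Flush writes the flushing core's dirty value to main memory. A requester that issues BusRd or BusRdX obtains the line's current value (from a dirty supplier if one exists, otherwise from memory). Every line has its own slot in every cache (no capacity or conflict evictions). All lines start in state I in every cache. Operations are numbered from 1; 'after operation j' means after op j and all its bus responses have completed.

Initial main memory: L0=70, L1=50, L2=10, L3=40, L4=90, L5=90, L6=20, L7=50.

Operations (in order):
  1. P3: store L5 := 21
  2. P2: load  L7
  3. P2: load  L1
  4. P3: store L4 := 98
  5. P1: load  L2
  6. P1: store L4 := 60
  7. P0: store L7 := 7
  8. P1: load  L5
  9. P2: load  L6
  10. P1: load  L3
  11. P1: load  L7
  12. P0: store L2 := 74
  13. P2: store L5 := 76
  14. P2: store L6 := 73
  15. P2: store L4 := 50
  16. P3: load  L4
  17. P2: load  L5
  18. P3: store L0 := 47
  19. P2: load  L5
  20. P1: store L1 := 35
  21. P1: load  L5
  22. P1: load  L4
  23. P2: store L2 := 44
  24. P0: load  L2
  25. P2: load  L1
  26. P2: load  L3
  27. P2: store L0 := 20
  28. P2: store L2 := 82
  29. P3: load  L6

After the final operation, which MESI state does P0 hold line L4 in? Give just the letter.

  op1 P3: store L5 := 21 → I/I/I/M on L5; bus BusRdX; mem=90
  op2 P2: load  L7 → I/I/E/I on L7; bus BusRd; mem=50
  op3 P2: load  L1 → I/I/E/I on L1; bus BusRd; mem=50
  op4 P3: store L4 := 98 → I/I/I/M on L4; bus BusRdX; mem=90
  op5 P1: load  L2 → I/E/I/I on L2; bus BusRd; mem=10
  op6 P1: store L4 := 60 → I/M/I/I on L4; bus BusRdX Flush; mem=98
  op7 P0: store L7 := 7 → M/I/I/I on L7; bus BusRdX; mem=50
  op8 P1: load  L5 → I/S/I/S on L5; bus BusRd Flush; mem=21
  op9 P2: load  L6 → I/I/E/I on L6; bus BusRd; mem=20
  op10 P1: load  L3 → I/E/I/I on L3; bus BusRd; mem=40
  op11 P1: load  L7 → S/S/I/I on L7; bus BusRd Flush; mem=7
  op12 P0: store L2 := 74 → M/I/I/I on L2; bus BusRdX; mem=10
  op13 P2: store L5 := 76 → I/I/M/I on L5; bus BusRdX; mem=21
  op14 P2: store L6 := 73 → I/I/M/I on L6; bus (none); mem=20
  op15 P2: store L4 := 50 → I/I/M/I on L4; bus BusRdX Flush; mem=60
  op16 P3: load  L4 → I/I/S/S on L4; bus BusRd Flush; mem=50
  op17 P2: load  L5 → I/I/M/I on L5; bus (none); mem=21
  op18 P3: store L0 := 47 → I/I/I/M on L0; bus BusRdX; mem=70
  op19 P2: load  L5 → I/I/M/I on L5; bus (none); mem=21
  op20 P1: store L1 := 35 → I/M/I/I on L1; bus BusRdX; mem=50
  op21 P1: load  L5 → I/S/S/I on L5; bus BusRd Flush; mem=76
  op22 P1: load  L4 → I/S/S/S on L4; bus BusRd; mem=50
  op23 P2: store L2 := 44 → I/I/M/I on L2; bus BusRdX Flush; mem=74
  op24 P0: load  L2 → S/I/S/I on L2; bus BusRd Flush; mem=44
  op25 P2: load  L1 → I/S/S/I on L1; bus BusRd Flush; mem=35
  op26 P2: load  L3 → I/S/S/I on L3; bus BusRd; mem=40
  op27 P2: store L0 := 20 → I/I/M/I on L0; bus BusRdX Flush; mem=47
  op28 P2: store L2 := 82 → I/I/M/I on L2; bus BusUpgr; mem=44
  op29 P3: load  L6 → I/I/S/S on L6; bus BusRd Flush; mem=73

state = I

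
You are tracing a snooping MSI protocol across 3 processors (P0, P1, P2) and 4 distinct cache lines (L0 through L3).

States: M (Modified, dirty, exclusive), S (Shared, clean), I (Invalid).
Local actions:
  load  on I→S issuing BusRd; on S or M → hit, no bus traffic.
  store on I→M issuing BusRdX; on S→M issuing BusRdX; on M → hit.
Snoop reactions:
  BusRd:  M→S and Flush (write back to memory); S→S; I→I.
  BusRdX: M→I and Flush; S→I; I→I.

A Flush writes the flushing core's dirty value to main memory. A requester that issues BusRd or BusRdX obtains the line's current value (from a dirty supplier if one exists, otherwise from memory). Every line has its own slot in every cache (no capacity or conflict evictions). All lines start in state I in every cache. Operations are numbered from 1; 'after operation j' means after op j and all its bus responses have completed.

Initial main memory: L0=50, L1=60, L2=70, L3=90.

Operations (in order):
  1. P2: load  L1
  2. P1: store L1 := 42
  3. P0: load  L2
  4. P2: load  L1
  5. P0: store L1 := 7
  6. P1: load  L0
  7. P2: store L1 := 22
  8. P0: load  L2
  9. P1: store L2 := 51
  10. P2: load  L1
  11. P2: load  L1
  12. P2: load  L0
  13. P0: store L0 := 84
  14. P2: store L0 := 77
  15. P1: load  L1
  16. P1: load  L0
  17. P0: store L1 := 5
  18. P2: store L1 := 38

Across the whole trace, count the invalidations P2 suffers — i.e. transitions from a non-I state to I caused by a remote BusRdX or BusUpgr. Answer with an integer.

[1] P2: load  L1 | P0:I, P1:I, P2:S(60) | bus: BusRd
[2] P1: store L1 := 42 | P0:I, P1:M(42), P2:I | bus: BusRdX
[3] P0: load  L2 | P0:S(70), P1:I, P2:I | bus: BusRd
[4] P2: load  L1 | P0:I, P1:S(42), P2:S(42) | bus: BusRd,Flush
[5] P0: store L1 := 7 | P0:M(7), P1:I, P2:I | bus: BusRdX
[6] P1: load  L0 | P0:I, P1:S(50), P2:I | bus: BusRd
[7] P2: store L1 := 22 | P0:I, P1:I, P2:M(22) | bus: BusRdX,Flush
[8] P0: load  L2 | P0:S(70), P1:I, P2:I | bus: none
[9] P1: store L2 := 51 | P0:I, P1:M(51), P2:I | bus: BusRdX
[10] P2: load  L1 | P0:I, P1:I, P2:M(22) | bus: none
[11] P2: load  L1 | P0:I, P1:I, P2:M(22) | bus: none
[12] P2: load  L0 | P0:I, P1:S(50), P2:S(50) | bus: BusRd
[13] P0: store L0 := 84 | P0:M(84), P1:I, P2:I | bus: BusRdX
[14] P2: store L0 := 77 | P0:I, P1:I, P2:M(77) | bus: BusRdX,Flush
[15] P1: load  L1 | P0:I, P1:S(22), P2:S(22) | bus: BusRd,Flush
[16] P1: load  L0 | P0:I, P1:S(77), P2:S(77) | bus: BusRd,Flush
[17] P0: store L1 := 5 | P0:M(5), P1:I, P2:I | bus: BusRdX
[18] P2: store L1 := 38 | P0:I, P1:I, P2:M(38) | bus: BusRdX,Flush

invalidations = 4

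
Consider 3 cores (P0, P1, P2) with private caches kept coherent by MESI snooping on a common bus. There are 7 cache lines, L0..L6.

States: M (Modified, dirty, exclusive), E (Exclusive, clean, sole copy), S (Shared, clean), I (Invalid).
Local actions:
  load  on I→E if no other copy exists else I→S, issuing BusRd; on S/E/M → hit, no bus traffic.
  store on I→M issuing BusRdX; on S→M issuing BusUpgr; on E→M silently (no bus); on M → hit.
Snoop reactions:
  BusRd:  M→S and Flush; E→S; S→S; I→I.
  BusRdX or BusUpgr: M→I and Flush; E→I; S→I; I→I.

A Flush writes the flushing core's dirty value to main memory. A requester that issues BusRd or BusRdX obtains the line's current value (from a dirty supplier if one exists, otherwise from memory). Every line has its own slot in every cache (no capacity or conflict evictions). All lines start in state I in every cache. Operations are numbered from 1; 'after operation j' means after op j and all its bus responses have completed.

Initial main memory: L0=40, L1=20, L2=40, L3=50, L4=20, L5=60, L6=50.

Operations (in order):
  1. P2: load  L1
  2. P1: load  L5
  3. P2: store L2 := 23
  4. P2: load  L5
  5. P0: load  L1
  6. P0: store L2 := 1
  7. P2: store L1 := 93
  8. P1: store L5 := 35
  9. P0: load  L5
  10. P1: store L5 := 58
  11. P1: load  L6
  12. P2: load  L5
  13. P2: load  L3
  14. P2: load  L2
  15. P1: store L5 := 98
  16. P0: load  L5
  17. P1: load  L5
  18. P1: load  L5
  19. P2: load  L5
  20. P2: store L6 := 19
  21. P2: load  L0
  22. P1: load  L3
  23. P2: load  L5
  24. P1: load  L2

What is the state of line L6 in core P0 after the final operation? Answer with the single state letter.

  op1 P2: load  L1 → I/I/E on L1; bus BusRd; mem=20
  op2 P1: load  L5 → I/E/I on L5; bus BusRd; mem=60
  op3 P2: store L2 := 23 → I/I/M on L2; bus BusRdX; mem=40
  op4 P2: load  L5 → I/S/S on L5; bus BusRd; mem=60
  op5 P0: load  L1 → S/I/S on L1; bus BusRd; mem=20
  op6 P0: store L2 := 1 → M/I/I on L2; bus BusRdX Flush; mem=23
  op7 P2: store L1 := 93 → I/I/M on L1; bus BusUpgr; mem=20
  op8 P1: store L5 := 35 → I/M/I on L5; bus BusUpgr; mem=60
  op9 P0: load  L5 → S/S/I on L5; bus BusRd Flush; mem=35
  op10 P1: store L5 := 58 → I/M/I on L5; bus BusUpgr; mem=35
  op11 P1: load  L6 → I/E/I on L6; bus BusRd; mem=50
  op12 P2: load  L5 → I/S/S on L5; bus BusRd Flush; mem=58
  op13 P2: load  L3 → I/I/E on L3; bus BusRd; mem=50
  op14 P2: load  L2 → S/I/S on L2; bus BusRd Flush; mem=1
  op15 P1: store L5 := 98 → I/M/I on L5; bus BusUpgr; mem=58
  op16 P0: load  L5 → S/S/I on L5; bus BusRd Flush; mem=98
  op17 P1: load  L5 → S/S/I on L5; bus (none); mem=98
  op18 P1: load  L5 → S/S/I on L5; bus (none); mem=98
  op19 P2: load  L5 → S/S/S on L5; bus BusRd; mem=98
  op20 P2: store L6 := 19 → I/I/M on L6; bus BusRdX; mem=50
  op21 P2: load  L0 → I/I/E on L0; bus BusRd; mem=40
  op22 P1: load  L3 → I/S/S on L3; bus BusRd; mem=50
  op23 P2: load  L5 → S/S/S on L5; bus (none); mem=98
  op24 P1: load  L2 → S/S/S on L2; bus BusRd; mem=1

state = I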